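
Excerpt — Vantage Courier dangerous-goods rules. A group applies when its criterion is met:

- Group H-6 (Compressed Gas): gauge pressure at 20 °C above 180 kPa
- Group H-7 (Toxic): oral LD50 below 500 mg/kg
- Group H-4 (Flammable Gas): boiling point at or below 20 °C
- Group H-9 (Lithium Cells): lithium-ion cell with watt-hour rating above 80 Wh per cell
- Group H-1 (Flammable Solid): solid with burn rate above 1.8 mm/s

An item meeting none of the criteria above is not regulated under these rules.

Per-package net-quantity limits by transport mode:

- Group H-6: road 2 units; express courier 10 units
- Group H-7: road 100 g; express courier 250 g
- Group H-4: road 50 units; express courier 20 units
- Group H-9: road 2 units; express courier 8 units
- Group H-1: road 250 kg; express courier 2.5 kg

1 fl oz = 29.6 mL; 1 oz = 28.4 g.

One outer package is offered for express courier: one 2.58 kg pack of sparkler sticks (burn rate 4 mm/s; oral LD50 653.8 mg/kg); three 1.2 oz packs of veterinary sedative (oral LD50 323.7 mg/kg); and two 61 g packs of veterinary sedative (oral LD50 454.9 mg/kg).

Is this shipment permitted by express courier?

No

Burn rate 4 mm/s meets the Group H-1 criterion (Flammable Solid), so the sparkler sticks are Group H-1.
Oral LD50 323.7 mg/kg meets the Group H-7 criterion (Toxic), so the veterinary sedative is Group H-7.
With oral LD50 454.9 mg/kg (< 500 mg/kg), the veterinary sedative falls in Group H-7.
Total Group H-7: (three 1.2 oz packs = 102.24 g) + (two 61 g packs = 122 g) = 224.24 g.
That is within the Group H-7 express courier limit of 250 g.
Group H-1 quantity: 2.58 kg.
2.58 kg > 2.5 kg (express courier limit, Group H-1) — over the limit.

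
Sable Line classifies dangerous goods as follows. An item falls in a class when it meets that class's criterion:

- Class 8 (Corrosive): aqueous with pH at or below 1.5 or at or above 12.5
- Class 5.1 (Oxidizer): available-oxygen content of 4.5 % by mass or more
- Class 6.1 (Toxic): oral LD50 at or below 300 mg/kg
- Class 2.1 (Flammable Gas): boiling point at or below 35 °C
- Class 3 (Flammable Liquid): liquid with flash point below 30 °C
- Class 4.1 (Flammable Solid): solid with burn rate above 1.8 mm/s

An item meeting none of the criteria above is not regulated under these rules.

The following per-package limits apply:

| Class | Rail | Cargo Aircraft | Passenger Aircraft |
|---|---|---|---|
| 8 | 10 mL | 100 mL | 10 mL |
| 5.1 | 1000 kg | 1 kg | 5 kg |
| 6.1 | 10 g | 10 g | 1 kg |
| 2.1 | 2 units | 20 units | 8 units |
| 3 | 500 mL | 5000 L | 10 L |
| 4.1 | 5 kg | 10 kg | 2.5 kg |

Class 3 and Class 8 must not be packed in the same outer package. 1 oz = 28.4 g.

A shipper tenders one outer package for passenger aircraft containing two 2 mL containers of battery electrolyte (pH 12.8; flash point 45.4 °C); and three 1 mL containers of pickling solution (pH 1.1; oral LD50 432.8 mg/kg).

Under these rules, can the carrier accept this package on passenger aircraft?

The battery electrolyte has pH 12.8, which is ≥ 12.5, so it is Class 8 (Corrosive).
pH 1.1 meets the Class 8 criterion (Corrosive), so the pickling solution is Class 8.
Class 8 net quantity: (two 2 mL containers = 4 mL) + (three 1 mL containers = 3 mL) = 7 mL.
That is within the Class 8 passenger aircraft limit of 10 mL.

Yes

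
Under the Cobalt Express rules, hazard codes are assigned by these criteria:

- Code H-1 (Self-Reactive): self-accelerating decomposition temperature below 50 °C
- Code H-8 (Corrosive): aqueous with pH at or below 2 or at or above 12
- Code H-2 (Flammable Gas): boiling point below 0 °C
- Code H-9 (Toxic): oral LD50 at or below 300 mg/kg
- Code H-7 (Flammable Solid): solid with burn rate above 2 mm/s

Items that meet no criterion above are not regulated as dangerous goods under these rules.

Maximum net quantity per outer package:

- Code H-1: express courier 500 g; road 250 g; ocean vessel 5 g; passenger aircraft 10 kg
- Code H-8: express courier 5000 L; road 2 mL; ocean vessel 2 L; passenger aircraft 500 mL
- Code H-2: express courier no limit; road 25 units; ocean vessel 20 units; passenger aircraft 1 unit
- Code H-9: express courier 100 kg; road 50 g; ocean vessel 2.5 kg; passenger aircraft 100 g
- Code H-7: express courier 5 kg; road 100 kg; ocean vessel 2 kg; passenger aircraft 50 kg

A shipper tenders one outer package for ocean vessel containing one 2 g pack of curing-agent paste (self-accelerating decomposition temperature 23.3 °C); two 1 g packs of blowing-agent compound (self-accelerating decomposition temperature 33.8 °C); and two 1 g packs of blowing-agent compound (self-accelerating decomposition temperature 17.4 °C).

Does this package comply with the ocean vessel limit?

No

Self-accelerating decomposition temperature 23.3 °C meets the Code H-1 criterion (Self-Reactive), so the curing-agent paste is Code H-1.
Blowing-agent compound: self-accelerating decomposition temperature 33.8 °C < 50 °C → Code H-1 (Self-Reactive).
With self-accelerating decomposition temperature 17.4 °C (< 50 °C), the blowing-agent compound falls in Code H-1.
Code H-1 net quantity: 2 g + (two 1 g packs = 2 g) + (two 1 g packs = 2 g) = 6 g.
6 g > 5 g (ocean vessel limit, Code H-1) — over the limit.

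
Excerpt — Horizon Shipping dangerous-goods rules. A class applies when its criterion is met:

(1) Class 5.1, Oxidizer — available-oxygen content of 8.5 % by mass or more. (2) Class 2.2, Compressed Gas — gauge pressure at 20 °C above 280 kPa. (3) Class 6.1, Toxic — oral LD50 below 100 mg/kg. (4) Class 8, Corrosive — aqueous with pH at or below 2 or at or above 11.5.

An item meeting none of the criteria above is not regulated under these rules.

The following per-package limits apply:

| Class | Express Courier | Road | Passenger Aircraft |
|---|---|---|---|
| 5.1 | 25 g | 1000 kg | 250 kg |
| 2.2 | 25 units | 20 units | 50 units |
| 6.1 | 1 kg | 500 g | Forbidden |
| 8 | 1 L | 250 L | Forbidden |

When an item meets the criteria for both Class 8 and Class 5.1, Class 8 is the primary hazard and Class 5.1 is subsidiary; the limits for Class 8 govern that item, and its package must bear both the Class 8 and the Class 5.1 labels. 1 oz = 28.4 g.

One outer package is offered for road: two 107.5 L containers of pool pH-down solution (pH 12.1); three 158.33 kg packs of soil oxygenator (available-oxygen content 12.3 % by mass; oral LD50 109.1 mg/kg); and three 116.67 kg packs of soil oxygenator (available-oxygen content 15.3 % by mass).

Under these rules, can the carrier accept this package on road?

Yes

The pool pH-down solution has pH 12.1, which is ≥ 11.5, so it is Class 8 (Corrosive).
The soil oxygenator has available-oxygen content 12.3 % by mass, which is ≥ 8.5 % by mass, so it is Class 5.1 (Oxidizer).
Available-oxygen content 15.3 % by mass meets the Class 5.1 criterion (Oxidizer), so the soil oxygenator is Class 5.1.
Total Class 5.1: (three 158.33 kg packs = 474.99 kg) + (three 116.67 kg packs = 350.01 kg) = 825 kg.
825 kg is within the road limit of 1000 kg for Class 5.1.
Class 8 quantity: two 107.5 L containers = 215 L.
215 L ≤ 250 L (road limit, Class 8) — within limit.
Every hazard class is within its road limit and no segregation rule is violated.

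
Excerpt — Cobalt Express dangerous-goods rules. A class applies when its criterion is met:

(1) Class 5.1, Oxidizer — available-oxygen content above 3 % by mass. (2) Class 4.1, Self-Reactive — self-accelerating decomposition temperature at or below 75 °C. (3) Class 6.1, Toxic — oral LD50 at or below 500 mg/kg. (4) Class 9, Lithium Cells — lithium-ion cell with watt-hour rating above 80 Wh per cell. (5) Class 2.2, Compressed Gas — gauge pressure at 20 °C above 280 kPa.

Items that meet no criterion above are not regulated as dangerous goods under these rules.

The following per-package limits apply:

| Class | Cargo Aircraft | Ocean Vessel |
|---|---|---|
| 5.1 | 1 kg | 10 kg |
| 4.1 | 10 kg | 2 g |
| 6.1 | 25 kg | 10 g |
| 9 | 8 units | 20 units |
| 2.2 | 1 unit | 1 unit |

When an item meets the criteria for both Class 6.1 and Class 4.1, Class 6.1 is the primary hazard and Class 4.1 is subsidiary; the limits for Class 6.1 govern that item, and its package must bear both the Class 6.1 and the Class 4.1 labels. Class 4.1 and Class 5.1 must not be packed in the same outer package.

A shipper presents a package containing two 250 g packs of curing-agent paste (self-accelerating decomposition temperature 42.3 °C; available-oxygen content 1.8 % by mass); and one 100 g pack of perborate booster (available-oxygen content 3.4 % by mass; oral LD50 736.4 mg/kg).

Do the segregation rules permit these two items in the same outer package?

No

The curing-agent paste has self-accelerating decomposition temperature 42.3 °C, which is ≤ 75 °C, so it is Class 4.1 (Self-Reactive).
The perborate booster has available-oxygen content 3.4 % by mass, which is > 3 % by mass, so it is Class 5.1 (Oxidizer).
Class 4.1 and Class 5.1 may not share an outer package.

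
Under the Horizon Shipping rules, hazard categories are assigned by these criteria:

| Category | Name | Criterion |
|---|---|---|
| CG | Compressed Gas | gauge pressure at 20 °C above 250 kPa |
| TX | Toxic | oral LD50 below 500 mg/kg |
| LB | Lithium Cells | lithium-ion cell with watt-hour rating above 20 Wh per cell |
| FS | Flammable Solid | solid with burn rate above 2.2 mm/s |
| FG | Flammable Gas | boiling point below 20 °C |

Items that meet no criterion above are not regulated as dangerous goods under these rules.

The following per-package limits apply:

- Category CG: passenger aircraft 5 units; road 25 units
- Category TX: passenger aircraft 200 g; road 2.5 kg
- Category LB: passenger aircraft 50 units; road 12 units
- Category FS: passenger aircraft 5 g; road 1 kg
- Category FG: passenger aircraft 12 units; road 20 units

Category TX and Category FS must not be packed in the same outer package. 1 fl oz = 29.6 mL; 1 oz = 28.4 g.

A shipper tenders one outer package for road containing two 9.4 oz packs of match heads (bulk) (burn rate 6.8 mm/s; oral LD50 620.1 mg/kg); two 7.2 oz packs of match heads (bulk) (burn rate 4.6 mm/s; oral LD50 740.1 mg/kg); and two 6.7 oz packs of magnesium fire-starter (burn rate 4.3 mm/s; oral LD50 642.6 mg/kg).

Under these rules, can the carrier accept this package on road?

Burn rate 6.8 mm/s meets the Category FS criterion (Flammable Solid), so the match heads (bulk) are Category FS.
With burn rate 4.6 mm/s (> 2.2 mm/s), the match heads (bulk) fall in Category FS.
The magnesium fire-starter has burn rate 4.3 mm/s, which is > 2.2 mm/s, so it is Category FS (Flammable Solid).
Total Category FS: (two 9.4 oz packs = 533.92 g) + (two 7.2 oz packs = 408.96 g) + (two 6.7 oz packs = 380.56 g) = 1323.44 g.
1323.44 g > 1 kg (road limit, Category FS) — over the limit.

No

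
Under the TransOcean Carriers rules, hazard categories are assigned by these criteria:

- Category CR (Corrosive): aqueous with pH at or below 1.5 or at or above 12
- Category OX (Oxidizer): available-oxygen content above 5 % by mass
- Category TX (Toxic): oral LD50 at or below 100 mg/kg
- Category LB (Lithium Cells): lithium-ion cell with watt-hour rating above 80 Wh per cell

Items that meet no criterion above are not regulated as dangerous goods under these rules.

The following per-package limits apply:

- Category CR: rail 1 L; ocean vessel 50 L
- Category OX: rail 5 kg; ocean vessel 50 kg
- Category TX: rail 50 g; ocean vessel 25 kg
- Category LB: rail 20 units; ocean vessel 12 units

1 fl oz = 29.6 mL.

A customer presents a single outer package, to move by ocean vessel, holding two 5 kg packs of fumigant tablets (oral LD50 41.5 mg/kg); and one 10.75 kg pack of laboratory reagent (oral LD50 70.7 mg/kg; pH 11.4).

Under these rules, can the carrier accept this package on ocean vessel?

Yes

The fumigant tablets have oral LD50 41.5 mg/kg, which is ≤ 100 mg/kg, so they are Category TX (Toxic).
The laboratory reagent has oral LD50 70.7 mg/kg, which is ≤ 100 mg/kg, so it is Category TX (Toxic).
Total Category TX: (two 5 kg packs = 10 kg) + 10.75 kg = 20.75 kg.
20.75 kg is within the ocean vessel limit of 25 kg for Category TX.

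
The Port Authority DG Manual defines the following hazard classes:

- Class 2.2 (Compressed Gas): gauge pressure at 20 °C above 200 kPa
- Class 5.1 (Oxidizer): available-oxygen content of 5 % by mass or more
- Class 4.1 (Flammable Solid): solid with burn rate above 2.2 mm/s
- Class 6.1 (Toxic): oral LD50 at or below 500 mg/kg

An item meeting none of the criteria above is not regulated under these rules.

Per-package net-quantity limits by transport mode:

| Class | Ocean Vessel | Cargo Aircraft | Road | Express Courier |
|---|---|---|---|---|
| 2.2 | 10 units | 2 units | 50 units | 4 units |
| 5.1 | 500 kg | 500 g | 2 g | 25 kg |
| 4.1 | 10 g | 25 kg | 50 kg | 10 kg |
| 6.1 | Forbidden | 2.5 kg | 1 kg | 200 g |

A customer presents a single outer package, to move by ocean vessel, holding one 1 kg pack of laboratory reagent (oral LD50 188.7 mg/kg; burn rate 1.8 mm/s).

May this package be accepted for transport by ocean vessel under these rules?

With oral LD50 188.7 mg/kg (≤ 500 mg/kg), the laboratory reagent falls in Class 6.1.
Class 6.1 quantity: 1 kg.
Class 6.1 is Forbidden by ocean vessel.

No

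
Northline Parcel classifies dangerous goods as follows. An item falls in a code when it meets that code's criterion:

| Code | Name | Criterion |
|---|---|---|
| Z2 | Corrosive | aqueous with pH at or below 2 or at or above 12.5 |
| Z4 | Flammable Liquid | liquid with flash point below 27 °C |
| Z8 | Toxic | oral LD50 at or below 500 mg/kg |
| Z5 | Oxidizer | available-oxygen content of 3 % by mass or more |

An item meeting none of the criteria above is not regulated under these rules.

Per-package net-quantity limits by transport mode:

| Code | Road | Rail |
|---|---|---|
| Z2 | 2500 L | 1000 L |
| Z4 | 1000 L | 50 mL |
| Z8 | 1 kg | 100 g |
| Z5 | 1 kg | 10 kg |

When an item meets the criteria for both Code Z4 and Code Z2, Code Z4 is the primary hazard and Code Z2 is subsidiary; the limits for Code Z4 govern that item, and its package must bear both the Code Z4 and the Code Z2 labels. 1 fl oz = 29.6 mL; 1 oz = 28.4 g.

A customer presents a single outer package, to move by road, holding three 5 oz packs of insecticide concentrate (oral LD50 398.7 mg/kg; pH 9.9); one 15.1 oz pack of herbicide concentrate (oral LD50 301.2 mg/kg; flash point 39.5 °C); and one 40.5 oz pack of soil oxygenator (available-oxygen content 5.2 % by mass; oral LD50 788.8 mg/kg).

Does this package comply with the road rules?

No

The insecticide concentrate has oral LD50 398.7 mg/kg, which is ≤ 500 mg/kg, so it is Code Z8 (Toxic).
Herbicide concentrate: oral LD50 301.2 mg/kg ≤ 500 mg/kg → Code Z8 (Toxic).
The soil oxygenator has available-oxygen content 5.2 % by mass, which is ≥ 3 % by mass, so it is Code Z5 (Oxidizer).
Total Code Z8: (three 5 oz packs = 426 g) + (one 15.1 oz pack = 428.84 g) = 854.84 g.
854.84 g is within the road limit of 1 kg for Code Z8.
Code Z5 quantity: one 40.5 oz pack = 1150.2 g.
That exceeds the Code Z5 road limit of 1 kg.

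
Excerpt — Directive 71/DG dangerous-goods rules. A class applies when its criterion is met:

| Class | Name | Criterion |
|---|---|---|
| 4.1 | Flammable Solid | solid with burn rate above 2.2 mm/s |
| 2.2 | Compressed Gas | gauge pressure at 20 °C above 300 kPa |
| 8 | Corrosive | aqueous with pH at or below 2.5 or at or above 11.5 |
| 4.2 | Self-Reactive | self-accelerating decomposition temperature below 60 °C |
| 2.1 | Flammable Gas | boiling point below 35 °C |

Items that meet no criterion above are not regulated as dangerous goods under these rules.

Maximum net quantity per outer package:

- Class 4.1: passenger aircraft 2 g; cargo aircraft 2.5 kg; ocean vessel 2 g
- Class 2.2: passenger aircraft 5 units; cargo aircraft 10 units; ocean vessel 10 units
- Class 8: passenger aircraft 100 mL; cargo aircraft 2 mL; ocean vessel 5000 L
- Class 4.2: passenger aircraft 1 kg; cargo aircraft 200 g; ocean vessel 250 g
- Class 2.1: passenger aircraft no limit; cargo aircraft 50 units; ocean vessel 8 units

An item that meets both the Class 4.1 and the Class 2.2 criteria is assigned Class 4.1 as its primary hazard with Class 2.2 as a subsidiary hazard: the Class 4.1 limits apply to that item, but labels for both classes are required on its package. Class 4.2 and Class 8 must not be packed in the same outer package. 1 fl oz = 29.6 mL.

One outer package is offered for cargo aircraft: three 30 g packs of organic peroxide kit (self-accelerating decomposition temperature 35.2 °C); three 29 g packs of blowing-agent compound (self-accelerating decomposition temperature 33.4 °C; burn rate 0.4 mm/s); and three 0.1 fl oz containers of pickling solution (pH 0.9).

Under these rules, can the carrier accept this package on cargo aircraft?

No

Organic peroxide kit: self-accelerating decomposition temperature 35.2 °C < 60 °C → Class 4.2 (Self-Reactive).
The blowing-agent compound has self-accelerating decomposition temperature 33.4 °C, which is < 60 °C, so it is Class 4.2 (Self-Reactive).
pH 0.9 meets the Class 8 criterion (Corrosive), so the pickling solution is Class 8.
Class 4.2 net quantity: (three 30 g packs = 90 g) + (three 29 g packs = 87 g) = 177 g.
That is within the Class 4.2 cargo aircraft limit of 200 g.
Class 8 quantity: three 0.1 fl oz containers = 8.88 mL.
8.88 mL exceeds the cargo aircraft limit of 2 mL for Class 8.
Class 4.2 and Class 8 may not share an outer package.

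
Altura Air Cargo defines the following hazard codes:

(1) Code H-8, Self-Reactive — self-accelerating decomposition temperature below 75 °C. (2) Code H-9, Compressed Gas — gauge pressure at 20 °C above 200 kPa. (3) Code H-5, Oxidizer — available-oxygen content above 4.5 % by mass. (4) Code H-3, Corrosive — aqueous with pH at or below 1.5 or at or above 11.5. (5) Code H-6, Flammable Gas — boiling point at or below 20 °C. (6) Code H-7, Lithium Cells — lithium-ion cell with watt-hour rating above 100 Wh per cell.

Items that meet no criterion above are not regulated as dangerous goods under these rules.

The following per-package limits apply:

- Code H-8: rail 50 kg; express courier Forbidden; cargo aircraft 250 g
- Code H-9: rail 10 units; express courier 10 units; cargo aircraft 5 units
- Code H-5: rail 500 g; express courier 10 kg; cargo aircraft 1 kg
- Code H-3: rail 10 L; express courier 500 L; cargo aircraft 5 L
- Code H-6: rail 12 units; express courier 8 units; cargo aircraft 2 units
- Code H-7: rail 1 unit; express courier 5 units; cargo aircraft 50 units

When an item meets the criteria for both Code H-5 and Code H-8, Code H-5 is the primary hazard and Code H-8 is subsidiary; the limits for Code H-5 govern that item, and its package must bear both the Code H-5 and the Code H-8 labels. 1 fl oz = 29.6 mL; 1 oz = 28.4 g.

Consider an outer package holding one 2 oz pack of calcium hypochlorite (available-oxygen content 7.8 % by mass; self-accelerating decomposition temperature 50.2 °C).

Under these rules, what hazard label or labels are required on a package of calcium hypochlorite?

Code H-5 and H-8

Available-oxygen content 7.8 % by mass meets the Code H-5 criterion (Oxidizer), so the calcium hypochlorite is Code H-5.
Self-accelerating decomposition temperature 50.2 °C meets the Code H-8 criterion (Self-Reactive), so the calcium hypochlorite is Code H-8.
By the precedence rule Code H-5 is primary and Code H-8 is subsidiary, and that rule requires both labels on the package.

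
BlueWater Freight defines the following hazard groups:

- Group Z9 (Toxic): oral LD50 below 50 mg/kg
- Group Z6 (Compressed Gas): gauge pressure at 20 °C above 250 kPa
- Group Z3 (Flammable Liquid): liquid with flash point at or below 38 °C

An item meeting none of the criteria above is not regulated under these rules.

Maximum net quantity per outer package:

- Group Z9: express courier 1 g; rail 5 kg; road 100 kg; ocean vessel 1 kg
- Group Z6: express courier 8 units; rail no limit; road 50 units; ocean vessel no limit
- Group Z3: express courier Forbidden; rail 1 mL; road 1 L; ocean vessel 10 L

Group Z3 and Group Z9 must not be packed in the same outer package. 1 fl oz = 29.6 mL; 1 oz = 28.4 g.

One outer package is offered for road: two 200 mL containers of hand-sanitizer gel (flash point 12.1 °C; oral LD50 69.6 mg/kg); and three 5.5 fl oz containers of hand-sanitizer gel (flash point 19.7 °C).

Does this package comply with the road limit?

Yes

With flash point 12.1 °C (≤ 38 °C), the hand-sanitizer gel falls in Group Z3.
With flash point 19.7 °C (≤ 38 °C), the hand-sanitizer gel falls in Group Z3.
Total Group Z3: (two 200 mL containers = 400 mL) + (three 5.5 fl oz containers = 488.4 mL) = 888.4 mL.
888.4 mL is within the road limit of 1 L for Group Z3.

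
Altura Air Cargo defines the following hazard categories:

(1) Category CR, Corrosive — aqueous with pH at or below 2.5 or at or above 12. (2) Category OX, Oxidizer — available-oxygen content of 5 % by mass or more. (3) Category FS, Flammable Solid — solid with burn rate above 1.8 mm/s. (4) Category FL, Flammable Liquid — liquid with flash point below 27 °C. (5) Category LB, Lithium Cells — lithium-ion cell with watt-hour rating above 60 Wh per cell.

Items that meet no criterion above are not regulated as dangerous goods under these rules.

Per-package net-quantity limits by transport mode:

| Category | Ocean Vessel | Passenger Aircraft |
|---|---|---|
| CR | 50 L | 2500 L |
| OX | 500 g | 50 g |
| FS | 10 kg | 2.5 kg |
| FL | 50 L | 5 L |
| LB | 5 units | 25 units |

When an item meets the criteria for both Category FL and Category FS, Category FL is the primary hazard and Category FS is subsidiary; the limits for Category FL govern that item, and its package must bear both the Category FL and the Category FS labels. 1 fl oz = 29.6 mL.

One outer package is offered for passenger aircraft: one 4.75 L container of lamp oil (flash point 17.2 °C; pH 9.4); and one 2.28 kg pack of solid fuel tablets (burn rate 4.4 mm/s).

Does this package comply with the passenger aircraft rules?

Yes

The lamp oil has flash point 17.2 °C, which is < 27 °C, so it is Category FL (Flammable Liquid).
With burn rate 4.4 mm/s (> 1.8 mm/s), the solid fuel tablets fall in Category FS.
Category FL quantity: 4.75 L.
That is within the Category FL passenger aircraft limit of 5 L.
Category FS quantity: 2.28 kg.
2.28 kg ≤ 2.5 kg (passenger aircraft limit, Category FS) — within limit.
Every hazard category is within its passenger aircraft limit and no segregation rule is violated.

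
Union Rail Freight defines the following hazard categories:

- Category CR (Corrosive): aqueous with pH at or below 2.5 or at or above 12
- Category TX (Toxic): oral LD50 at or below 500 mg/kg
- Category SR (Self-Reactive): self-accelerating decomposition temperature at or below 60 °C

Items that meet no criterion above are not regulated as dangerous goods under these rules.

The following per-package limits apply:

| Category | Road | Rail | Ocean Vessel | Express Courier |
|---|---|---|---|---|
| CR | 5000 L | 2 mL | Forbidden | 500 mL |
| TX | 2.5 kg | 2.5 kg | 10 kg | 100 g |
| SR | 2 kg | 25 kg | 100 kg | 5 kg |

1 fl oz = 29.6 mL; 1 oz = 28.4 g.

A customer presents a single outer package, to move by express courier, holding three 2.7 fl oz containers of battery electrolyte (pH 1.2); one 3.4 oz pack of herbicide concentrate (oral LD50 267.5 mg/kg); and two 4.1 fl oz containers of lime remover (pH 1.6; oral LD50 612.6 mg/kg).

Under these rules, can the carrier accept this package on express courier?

Yes

With pH 1.2 (≤ 2.5), the battery electrolyte falls in Category CR.
Oral LD50 267.5 mg/kg meets the Category TX criterion (Toxic), so the herbicide concentrate is Category TX.
With pH 1.6 (≤ 2.5), the lime remover falls in Category CR.
Category CR net quantity: (three 2.7 fl oz containers = 239.76 mL) + (two 4.1 fl oz containers = 242.72 mL) = 482.48 mL.
That is within the Category CR express courier limit of 500 mL.
Category TX quantity: one 3.4 oz pack = 96.56 g.
96.56 g is within the express courier limit of 100 g for Category TX.
Every hazard category is within its express courier limit and no segregation rule is violated.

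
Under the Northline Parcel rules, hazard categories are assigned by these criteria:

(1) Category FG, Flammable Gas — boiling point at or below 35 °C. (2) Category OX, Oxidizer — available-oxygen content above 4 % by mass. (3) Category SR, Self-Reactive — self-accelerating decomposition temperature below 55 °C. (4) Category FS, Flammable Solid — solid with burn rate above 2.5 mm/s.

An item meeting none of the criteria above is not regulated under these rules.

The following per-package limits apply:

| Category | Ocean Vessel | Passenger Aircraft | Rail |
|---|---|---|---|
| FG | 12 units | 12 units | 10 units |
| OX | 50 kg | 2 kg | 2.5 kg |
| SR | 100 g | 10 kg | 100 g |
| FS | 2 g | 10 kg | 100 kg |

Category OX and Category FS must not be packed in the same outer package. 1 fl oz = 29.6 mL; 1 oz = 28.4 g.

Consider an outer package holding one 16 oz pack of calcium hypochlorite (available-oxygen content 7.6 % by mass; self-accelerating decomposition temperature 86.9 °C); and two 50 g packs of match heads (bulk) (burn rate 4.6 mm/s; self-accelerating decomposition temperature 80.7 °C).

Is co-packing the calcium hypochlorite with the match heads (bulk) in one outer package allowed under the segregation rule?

The calcium hypochlorite has available-oxygen content 7.6 % by mass, which is > 4 % by mass, so it is Category OX (Oxidizer).
With burn rate 4.6 mm/s (> 2.5 mm/s), the match heads (bulk) fall in Category FS.
Category OX and Category FS may not share an outer package.

No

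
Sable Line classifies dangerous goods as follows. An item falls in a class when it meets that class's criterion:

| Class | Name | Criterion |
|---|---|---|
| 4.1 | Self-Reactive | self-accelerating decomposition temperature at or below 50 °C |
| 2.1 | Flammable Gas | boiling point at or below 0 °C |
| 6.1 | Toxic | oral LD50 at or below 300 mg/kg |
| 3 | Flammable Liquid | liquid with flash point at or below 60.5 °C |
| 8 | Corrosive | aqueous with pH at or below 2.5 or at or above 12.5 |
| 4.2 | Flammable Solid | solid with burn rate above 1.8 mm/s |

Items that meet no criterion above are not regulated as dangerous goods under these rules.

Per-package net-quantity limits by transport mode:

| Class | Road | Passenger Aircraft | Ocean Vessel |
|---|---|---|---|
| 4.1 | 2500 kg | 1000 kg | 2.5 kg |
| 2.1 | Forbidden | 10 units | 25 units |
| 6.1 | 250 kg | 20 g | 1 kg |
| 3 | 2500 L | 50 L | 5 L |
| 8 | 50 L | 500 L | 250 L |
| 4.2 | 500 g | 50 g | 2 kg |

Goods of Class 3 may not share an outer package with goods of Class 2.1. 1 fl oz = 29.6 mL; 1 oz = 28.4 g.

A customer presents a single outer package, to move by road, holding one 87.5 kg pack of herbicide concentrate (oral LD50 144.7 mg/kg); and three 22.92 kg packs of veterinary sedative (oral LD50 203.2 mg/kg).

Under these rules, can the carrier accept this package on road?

Herbicide concentrate: oral LD50 144.7 mg/kg ≤ 300 mg/kg → Class 6.1 (Toxic).
With oral LD50 203.2 mg/kg (≤ 300 mg/kg), the veterinary sedative falls in Class 6.1.
Total Class 6.1: 87.5 kg + (three 22.92 kg packs = 68.76 kg) = 156.26 kg.
That is within the Class 6.1 road limit of 250 kg.

Yes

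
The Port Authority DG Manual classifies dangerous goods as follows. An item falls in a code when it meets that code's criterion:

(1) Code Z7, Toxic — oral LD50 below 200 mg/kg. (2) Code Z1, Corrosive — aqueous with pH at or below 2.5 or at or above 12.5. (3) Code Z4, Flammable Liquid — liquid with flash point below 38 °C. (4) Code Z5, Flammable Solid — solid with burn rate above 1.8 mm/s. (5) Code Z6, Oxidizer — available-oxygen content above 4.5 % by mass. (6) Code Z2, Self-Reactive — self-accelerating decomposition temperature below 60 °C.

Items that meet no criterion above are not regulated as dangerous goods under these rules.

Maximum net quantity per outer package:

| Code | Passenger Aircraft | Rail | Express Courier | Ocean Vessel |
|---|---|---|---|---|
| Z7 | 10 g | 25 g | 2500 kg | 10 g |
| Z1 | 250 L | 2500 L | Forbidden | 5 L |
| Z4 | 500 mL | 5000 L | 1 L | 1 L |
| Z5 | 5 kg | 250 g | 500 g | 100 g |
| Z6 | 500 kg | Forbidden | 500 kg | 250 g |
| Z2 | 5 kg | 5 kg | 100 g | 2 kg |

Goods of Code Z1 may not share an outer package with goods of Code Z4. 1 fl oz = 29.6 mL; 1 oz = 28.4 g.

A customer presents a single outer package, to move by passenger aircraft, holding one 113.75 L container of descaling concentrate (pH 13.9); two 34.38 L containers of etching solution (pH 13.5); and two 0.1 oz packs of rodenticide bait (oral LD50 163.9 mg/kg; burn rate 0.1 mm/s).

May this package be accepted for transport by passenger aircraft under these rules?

Yes

Descaling concentrate: pH 13.9 ≥ 12.5 → Code Z1 (Corrosive).
The etching solution has pH 13.5, which is ≥ 12.5, so it is Code Z1 (Corrosive).
The rodenticide bait has oral LD50 163.9 mg/kg, which is < 200 mg/kg, so it is Code Z7 (Toxic).
Code Z1 net quantity: 113.75 L + (two 34.38 L containers = 68.76 L) = 182.51 L.
182.51 L ≤ 250 L (passenger aircraft limit, Code Z1) — within limit.
Code Z7 quantity: two 0.1 oz packs = 5.68 g.
5.68 g ≤ 10 g (passenger aircraft limit, Code Z7) — within limit.
The segregation rule (Code Z1 with Code Z4) does not apply to Code Z1 with Code Z7.
Every hazard code is within its passenger aircraft limit and no segregation rule is violated.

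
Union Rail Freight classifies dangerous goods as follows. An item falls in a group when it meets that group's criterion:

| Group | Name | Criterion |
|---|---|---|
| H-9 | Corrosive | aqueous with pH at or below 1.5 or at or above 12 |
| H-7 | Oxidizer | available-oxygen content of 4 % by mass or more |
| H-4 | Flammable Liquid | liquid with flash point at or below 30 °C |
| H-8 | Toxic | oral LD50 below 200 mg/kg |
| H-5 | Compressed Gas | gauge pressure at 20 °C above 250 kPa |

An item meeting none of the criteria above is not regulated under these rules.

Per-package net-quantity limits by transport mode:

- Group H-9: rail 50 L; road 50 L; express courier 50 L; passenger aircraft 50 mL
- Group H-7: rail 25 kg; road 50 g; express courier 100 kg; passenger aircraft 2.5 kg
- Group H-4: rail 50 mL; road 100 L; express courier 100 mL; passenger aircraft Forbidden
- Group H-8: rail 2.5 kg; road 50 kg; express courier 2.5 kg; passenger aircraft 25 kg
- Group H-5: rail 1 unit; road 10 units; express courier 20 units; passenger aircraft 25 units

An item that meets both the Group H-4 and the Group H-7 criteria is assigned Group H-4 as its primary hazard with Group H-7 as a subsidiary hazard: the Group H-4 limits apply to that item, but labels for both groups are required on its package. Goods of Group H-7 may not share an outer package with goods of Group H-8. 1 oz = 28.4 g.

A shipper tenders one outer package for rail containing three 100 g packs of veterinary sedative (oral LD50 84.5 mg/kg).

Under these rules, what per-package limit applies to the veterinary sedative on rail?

2.5 kg

The veterinary sedative has oral LD50 84.5 mg/kg, which is < 200 mg/kg, so it is Group H-8 (Toxic).
The rail limit for Group H-8 is 2.5 kg.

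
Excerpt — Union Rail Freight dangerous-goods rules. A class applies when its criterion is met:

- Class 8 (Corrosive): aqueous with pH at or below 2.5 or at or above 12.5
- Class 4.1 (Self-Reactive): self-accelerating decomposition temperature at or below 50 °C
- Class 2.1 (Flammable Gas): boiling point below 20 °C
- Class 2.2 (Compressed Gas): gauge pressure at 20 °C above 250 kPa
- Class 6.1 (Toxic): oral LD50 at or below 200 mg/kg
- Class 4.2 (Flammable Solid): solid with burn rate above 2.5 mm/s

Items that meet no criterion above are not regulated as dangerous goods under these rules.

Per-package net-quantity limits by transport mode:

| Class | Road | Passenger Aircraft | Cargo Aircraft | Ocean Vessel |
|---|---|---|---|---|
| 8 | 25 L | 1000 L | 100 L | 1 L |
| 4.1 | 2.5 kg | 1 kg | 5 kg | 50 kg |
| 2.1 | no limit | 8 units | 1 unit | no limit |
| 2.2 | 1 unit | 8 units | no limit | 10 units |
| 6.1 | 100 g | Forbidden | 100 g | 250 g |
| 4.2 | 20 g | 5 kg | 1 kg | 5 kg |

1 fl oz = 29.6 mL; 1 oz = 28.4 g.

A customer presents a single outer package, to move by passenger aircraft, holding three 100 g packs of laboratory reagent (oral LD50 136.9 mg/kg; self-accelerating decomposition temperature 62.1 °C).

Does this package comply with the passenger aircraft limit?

The laboratory reagent has oral LD50 136.9 mg/kg, which is ≤ 200 mg/kg, so it is Class 6.1 (Toxic).
Class 6.1 quantity: three 100 g packs = 300 g.
By passenger aircraft, Class 6.1 is Forbidden regardless of quantity.

No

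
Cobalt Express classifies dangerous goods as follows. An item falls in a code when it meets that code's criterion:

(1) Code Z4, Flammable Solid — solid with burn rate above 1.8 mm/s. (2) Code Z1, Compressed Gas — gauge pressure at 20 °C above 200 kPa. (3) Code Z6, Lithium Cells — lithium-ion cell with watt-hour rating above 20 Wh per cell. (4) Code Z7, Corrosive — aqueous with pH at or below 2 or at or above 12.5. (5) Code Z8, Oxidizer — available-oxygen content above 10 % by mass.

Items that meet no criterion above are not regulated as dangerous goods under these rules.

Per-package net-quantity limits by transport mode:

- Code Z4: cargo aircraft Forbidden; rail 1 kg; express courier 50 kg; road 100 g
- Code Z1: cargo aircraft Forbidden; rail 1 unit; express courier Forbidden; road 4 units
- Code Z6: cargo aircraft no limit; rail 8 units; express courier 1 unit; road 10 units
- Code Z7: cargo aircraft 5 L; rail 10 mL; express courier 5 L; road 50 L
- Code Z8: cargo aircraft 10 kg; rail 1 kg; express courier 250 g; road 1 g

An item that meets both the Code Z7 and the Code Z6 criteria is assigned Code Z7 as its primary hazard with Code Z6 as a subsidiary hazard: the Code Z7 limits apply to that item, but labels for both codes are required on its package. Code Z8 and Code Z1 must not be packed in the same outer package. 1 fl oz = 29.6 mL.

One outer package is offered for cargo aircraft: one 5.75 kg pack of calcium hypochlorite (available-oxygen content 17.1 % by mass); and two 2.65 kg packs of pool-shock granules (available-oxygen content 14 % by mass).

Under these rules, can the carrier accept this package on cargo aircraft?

No

Calcium hypochlorite: available-oxygen content 17.1 % by mass > 10 % by mass → Code Z8 (Oxidizer).
The pool-shock granules have available-oxygen content 14 % by mass, which is > 10 % by mass, so they are Code Z8 (Oxidizer).
Code Z8 net quantity: 5.75 kg + (two 2.65 kg packs = 5.3 kg) = 11.05 kg.
11.05 kg exceeds the cargo aircraft limit of 10 kg for Code Z8.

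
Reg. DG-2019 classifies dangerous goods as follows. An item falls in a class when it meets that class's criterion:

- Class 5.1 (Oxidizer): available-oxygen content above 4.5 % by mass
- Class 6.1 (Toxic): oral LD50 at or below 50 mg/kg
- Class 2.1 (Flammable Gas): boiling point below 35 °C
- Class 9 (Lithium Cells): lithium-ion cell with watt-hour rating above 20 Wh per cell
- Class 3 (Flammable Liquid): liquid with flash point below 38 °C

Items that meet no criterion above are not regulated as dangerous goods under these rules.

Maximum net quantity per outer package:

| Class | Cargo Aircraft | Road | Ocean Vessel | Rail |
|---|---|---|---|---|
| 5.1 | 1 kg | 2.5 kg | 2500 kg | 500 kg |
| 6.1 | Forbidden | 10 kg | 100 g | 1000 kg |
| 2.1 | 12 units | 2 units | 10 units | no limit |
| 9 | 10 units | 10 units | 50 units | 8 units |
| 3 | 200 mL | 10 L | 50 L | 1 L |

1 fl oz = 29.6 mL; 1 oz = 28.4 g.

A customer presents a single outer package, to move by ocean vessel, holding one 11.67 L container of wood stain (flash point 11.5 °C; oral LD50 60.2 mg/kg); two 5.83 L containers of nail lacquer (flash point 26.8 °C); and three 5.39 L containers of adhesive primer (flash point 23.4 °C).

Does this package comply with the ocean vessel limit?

The wood stain has flash point 11.5 °C, which is < 38 °C, so it is Class 3 (Flammable Liquid).
Nail lacquer: flash point 26.8 °C < 38 °C → Class 3 (Flammable Liquid).
Flash point 23.4 °C meets the Class 3 criterion (Flammable Liquid), so the adhesive primer is Class 3.
Total Class 3: 11.67 L + (two 5.83 L containers = 11.66 L) + (three 5.39 L containers = 16.17 L) = 39.5 L.
39.5 L is within the ocean vessel limit of 50 L for Class 3.

Yes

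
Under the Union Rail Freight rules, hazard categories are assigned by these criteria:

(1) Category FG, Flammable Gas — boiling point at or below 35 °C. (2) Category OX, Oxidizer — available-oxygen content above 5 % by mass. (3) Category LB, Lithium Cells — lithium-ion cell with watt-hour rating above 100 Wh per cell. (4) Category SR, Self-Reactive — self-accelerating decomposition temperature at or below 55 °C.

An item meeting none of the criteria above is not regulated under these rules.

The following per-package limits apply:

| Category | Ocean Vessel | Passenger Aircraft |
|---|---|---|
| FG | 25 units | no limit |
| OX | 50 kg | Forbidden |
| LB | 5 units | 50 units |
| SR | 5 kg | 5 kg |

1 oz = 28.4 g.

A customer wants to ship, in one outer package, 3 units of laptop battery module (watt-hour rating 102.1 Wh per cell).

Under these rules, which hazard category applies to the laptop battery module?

Category LB

Watt-hour rating 102.1 Wh per cell meets the Category LB criterion (Lithium Cells), so the laptop battery module is Category LB.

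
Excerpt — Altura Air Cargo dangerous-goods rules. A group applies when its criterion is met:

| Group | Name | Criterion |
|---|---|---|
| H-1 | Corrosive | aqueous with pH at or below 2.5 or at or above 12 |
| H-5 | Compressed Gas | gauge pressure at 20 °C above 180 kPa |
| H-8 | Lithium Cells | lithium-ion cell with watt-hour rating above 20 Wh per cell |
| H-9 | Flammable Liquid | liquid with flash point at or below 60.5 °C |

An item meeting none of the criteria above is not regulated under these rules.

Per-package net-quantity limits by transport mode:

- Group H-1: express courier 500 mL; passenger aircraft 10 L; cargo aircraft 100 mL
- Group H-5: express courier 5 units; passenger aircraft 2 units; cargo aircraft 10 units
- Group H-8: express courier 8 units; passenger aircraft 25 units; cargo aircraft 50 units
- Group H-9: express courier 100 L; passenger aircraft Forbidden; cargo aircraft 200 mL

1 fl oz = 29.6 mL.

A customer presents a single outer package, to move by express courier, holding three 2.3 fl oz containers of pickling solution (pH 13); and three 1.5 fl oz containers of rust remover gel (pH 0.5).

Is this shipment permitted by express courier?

The pickling solution has pH 13, which is ≥ 12, so it is Group H-1 (Corrosive).
The rust remover gel has pH 0.5, which is ≤ 2.5, so it is Group H-1 (Corrosive).
Group H-1 net quantity: (three 2.3 fl oz containers = 204.24 mL) + (three 1.5 fl oz containers = 133.2 mL) = 337.44 mL.
337.44 mL is within the express courier limit of 500 mL for Group H-1.

Yes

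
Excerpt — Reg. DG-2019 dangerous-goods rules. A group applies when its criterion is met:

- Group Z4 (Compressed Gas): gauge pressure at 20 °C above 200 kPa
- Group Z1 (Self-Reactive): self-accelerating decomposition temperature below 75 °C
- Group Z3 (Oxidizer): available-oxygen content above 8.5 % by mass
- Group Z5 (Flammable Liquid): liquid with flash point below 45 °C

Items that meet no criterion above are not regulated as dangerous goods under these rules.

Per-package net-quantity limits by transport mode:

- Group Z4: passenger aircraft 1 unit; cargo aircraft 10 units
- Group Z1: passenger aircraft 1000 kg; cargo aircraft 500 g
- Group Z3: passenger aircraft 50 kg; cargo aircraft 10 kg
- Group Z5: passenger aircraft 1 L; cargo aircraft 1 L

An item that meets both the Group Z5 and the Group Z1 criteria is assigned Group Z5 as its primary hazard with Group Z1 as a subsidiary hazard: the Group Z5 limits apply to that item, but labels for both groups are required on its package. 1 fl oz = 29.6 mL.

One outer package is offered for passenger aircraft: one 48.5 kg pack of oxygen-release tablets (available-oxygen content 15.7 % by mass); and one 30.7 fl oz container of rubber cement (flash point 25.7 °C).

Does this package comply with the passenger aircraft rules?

Yes

With available-oxygen content 15.7 % by mass (> 8.5 % by mass), the oxygen-release tablets fall in Group Z3.
With flash point 25.7 °C (< 45 °C), the rubber cement falls in Group Z5.
Group Z5 quantity: one 30.7 fl oz container = 908.72 mL.
908.72 mL ≤ 1 L (passenger aircraft limit, Group Z5) — within limit.
Group Z3 quantity: 48.5 kg.
48.5 kg is within the passenger aircraft limit of 50 kg for Group Z3.
Every hazard group is within its passenger aircraft limit and no segregation rule is violated.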